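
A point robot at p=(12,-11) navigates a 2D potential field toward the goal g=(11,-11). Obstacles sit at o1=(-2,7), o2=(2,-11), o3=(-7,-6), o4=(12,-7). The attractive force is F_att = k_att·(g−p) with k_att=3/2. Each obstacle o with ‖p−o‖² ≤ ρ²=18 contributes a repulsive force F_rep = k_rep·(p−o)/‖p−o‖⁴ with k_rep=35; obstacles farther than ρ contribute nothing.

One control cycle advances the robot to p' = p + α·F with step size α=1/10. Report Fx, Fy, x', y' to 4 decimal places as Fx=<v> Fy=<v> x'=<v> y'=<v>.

Fx=-1.5000 Fy=-0.5469 x'=11.8500 y'=-11.0547

F_att = 3/2·(g−p) = 3/2·(-1,0) = (-1.5000,0.0000)
o1: d²=520 > ρ²=18 → inactive
o2: d²=100 > ρ²=18 → inactive
o3: d²=386 > ρ²=18 → inactive
o4: d²=16 ≤ ρ²=18; F_rep = 35·(0,-4)/16² = (0.0000,-0.5469)
F = F_att + ΣF_rep = (-1.5000,-0.5469)
p' = p + 1/10·F = (11.8500,-11.0547)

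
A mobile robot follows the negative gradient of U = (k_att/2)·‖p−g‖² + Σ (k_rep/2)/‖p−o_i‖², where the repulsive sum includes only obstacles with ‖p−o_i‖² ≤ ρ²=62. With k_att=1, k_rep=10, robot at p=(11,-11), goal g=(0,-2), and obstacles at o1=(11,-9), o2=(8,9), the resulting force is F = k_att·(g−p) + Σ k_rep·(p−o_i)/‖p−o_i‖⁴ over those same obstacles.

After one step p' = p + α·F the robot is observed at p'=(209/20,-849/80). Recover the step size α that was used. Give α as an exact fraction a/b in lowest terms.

α = 1/20

F_att = 1·(g−p) = 1·(-11,9) = (-11.0000,9.0000)
o1: d²=4 ≤ ρ²=62; F_rep = 10·(0,-2)/4² = (0.0000,-1.2500)
o2: d²=409 > ρ²=62 → inactive
F = F_att + ΣF_rep = (-11.0000,7.7500)
Δp = p'−p = (-0.5500,0.3875); α = Δx/Fx = (-11/20) / (-11) = 1/20
check: Δy/Fy = (31/80) / (31/4) = 1/20 ✓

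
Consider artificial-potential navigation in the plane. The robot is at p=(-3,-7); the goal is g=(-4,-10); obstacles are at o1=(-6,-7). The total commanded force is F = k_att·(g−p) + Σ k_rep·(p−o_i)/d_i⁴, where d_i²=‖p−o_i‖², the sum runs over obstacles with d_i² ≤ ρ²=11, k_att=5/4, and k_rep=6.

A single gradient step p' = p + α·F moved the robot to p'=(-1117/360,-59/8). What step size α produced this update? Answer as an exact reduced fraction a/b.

F_att = 5/4·(g−p) = 5/4·(-1,-3) = (-1.2500,-3.7500)
o1: d²=9 ≤ ρ²=11; F_rep = 6·(3,0)/9² = (0.2222,0.0000)
F = F_att + ΣF_rep = (-1.0278,-3.7500)
Δp = p'−p = (-0.1028,-0.3750); α = Δx/Fx = (-37/360) / (-37/36) = 1/10
check: Δy/Fy = (-3/8) / (-15/4) = 1/10 ✓

α = 1/10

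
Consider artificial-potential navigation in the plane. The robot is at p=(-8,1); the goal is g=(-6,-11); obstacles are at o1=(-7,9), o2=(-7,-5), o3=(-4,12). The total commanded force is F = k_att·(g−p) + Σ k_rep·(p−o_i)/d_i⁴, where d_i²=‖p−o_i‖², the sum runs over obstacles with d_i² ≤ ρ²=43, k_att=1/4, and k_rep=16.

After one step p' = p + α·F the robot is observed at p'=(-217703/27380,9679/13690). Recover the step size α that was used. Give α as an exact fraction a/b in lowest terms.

F_att = 1/4·(g−p) = 1/4·(2,-12) = (0.5000,-3.0000)
o1: d²=65 > ρ²=43 → inactive
o2: d²=37 ≤ ρ²=43; F_rep = 16·(-1,6)/37² = (-0.0117,0.0701)
o3: d²=137 > ρ²=43 → inactive
F = F_att + ΣF_rep = (0.4883,-2.9299)
Δp = p'−p = (0.0488,-0.2930); α = Δx/Fx = (1337/27380) / (1337/2738) = 1/10
check: Δy/Fy = (-4011/13690) / (-4011/1369) = 1/10 ✓

α = 1/10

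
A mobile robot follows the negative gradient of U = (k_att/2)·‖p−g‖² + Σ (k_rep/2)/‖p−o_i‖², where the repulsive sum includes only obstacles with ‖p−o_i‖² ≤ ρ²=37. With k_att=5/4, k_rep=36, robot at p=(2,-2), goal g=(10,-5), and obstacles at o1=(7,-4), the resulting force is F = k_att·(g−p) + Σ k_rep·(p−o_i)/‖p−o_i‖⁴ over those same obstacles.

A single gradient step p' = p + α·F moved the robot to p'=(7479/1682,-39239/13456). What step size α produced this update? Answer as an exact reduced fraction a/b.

F_att = 5/4·(g−p) = 5/4·(8,-3) = (10.0000,-3.7500)
o1: d²=29 ≤ ρ²=37; F_rep = 36·(-5,2)/29² = (-0.2140,0.0856)
F = F_att + ΣF_rep = (9.7860,-3.6644)
Δp = p'−p = (2.4465,-0.9161); α = Δx/Fx = (4115/1682) / (8230/841) = 1/4
check: Δy/Fy = (-12327/13456) / (-12327/3364) = 1/4 ✓

α = 1/4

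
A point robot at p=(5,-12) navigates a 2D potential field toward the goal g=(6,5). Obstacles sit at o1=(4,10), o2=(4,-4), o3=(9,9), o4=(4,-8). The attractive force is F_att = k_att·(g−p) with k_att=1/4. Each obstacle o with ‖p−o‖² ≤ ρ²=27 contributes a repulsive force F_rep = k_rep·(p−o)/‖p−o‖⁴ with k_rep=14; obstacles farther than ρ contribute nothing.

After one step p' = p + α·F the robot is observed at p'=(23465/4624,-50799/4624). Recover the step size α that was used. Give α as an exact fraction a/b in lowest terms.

F_att = 1/4·(g−p) = 1/4·(1,17) = (0.2500,4.2500)
o1: d²=485 > ρ²=27 → inactive
o2: d²=65 > ρ²=27 → inactive
o3: d²=457 > ρ²=27 → inactive
o4: d²=17 ≤ ρ²=27; F_rep = 14·(1,-4)/17² = (0.0484,-0.1938)
F = F_att + ΣF_rep = (0.2984,4.0562)
Δp = p'−p = (0.0746,1.0141); α = Δx/Fx = (345/4624) / (345/1156) = 1/4
check: Δy/Fy = (4689/4624) / (4689/1156) = 1/4 ✓

α = 1/4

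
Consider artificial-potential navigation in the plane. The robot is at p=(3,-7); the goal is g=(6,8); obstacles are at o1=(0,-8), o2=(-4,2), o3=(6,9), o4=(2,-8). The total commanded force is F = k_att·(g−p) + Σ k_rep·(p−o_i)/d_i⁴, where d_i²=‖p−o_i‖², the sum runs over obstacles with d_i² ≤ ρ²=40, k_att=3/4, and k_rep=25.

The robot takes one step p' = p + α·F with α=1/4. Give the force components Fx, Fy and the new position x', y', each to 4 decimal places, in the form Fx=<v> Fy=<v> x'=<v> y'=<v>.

F_att = 3/4·(g−p) = 3/4·(3,15) = (2.2500,11.2500)
o1: d²=10 ≤ ρ²=40; F_rep = 25·(3,1)/10² = (0.7500,0.2500)
o2: d²=130 > ρ²=40 → inactive
o3: d²=265 > ρ²=40 → inactive
o4: d²=2 ≤ ρ²=40; F_rep = 25·(1,1)/2² = (6.2500,6.2500)
F = F_att + ΣF_rep = (9.2500,17.7500)
p' = p + 1/4·F = (5.3125,-2.5625)

Fx=9.2500 Fy=17.7500 x'=5.3125 y'=-2.5625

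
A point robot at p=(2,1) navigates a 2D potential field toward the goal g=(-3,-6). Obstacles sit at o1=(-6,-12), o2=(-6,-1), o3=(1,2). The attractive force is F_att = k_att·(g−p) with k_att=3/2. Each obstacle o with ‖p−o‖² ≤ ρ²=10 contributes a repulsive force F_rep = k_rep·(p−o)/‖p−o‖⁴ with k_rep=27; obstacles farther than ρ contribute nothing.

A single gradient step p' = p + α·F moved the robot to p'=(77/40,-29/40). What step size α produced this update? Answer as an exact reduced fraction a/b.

α = 1/10

F_att = 3/2·(g−p) = 3/2·(-5,-7) = (-7.5000,-10.5000)
o1: d²=233 > ρ²=10 → inactive
o2: d²=68 > ρ²=10 → inactive
o3: d²=2 ≤ ρ²=10; F_rep = 27·(1,-1)/2² = (6.7500,-6.7500)
F = F_att + ΣF_rep = (-0.7500,-17.2500)
Δp = p'−p = (-0.0750,-1.7250); α = Δx/Fx = (-3/40) / (-3/4) = 1/10
check: Δy/Fy = (-69/40) / (-69/4) = 1/10 ✓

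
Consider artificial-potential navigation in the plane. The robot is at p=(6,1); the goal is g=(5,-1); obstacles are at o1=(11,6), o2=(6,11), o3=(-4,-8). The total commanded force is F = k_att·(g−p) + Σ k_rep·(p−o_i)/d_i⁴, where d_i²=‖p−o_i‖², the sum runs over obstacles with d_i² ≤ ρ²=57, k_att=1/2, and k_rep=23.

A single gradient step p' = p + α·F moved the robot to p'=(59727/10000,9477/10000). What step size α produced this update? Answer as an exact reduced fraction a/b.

α = 1/20

F_att = 1/2·(g−p) = 1/2·(-1,-2) = (-0.5000,-1.0000)
o1: d²=50 ≤ ρ²=57; F_rep = 23·(-5,-5)/50² = (-0.0460,-0.0460)
o2: d²=100 > ρ²=57 → inactive
o3: d²=181 > ρ²=57 → inactive
F = F_att + ΣF_rep = (-0.5460,-1.0460)
Δp = p'−p = (-0.0273,-0.0523); α = Δx/Fx = (-273/10000) / (-273/500) = 1/20
check: Δy/Fy = (-523/10000) / (-523/500) = 1/20 ✓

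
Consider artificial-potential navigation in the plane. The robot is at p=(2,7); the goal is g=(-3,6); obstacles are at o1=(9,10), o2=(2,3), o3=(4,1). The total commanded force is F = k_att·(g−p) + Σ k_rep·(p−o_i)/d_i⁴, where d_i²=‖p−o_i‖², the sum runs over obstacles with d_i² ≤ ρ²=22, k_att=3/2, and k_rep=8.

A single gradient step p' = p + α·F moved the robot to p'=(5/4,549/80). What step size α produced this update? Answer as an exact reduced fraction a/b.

α = 1/10

F_att = 3/2·(g−p) = 3/2·(-5,-1) = (-7.5000,-1.5000)
o1: d²=58 > ρ²=22 → inactive
o2: d²=16 ≤ ρ²=22; F_rep = 8·(0,4)/16² = (0.0000,0.1250)
o3: d²=40 > ρ²=22 → inactive
F = F_att + ΣF_rep = (-7.5000,-1.3750)
Δp = p'−p = (-0.7500,-0.1375); α = Δx/Fx = (-3/4) / (-15/2) = 1/10
check: Δy/Fy = (-11/80) / (-11/8) = 1/10 ✓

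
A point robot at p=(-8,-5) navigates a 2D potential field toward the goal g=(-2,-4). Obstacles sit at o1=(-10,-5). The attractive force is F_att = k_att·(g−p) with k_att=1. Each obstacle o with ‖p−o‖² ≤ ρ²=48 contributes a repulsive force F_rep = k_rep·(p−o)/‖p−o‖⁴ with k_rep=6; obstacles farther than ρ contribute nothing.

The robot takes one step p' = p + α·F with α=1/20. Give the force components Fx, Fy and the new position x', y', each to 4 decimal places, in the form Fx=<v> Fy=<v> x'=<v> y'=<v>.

Fx=6.7500 Fy=1.0000 x'=-7.6625 y'=-4.9500

F_att = 1·(g−p) = 1·(6,1) = (6.0000,1.0000)
o1: d²=4 ≤ ρ²=48; F_rep = 6·(2,0)/4² = (0.7500,0.0000)
F = F_att + ΣF_rep = (6.7500,1.0000)
p' = p + 1/20·F = (-7.6625,-4.9500)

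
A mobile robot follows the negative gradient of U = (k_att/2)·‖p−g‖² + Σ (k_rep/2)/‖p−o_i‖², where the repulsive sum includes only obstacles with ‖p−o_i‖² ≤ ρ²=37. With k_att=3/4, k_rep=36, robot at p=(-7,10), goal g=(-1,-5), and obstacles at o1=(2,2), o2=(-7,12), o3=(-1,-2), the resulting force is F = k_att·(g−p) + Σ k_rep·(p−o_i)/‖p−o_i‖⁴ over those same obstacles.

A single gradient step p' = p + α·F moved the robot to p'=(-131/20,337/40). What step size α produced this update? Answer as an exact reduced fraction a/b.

α = 1/10

F_att = 3/4·(g−p) = 3/4·(6,-15) = (4.5000,-11.2500)
o1: d²=145 > ρ²=37 → inactive
o2: d²=4 ≤ ρ²=37; F_rep = 36·(0,-2)/4² = (0.0000,-4.5000)
o3: d²=180 > ρ²=37 → inactive
F = F_att + ΣF_rep = (4.5000,-15.7500)
Δp = p'−p = (0.4500,-1.5750); α = Δx/Fx = (9/20) / (9/2) = 1/10
check: Δy/Fy = (-63/40) / (-63/4) = 1/10 ✓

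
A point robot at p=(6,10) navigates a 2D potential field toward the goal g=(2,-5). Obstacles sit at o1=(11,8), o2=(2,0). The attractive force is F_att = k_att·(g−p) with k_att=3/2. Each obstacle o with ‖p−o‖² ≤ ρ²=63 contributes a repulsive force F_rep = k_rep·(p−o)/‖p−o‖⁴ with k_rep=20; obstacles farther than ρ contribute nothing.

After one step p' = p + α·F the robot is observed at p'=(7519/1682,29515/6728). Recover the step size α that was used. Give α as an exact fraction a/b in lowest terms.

F_att = 3/2·(g−p) = 3/2·(-4,-15) = (-6.0000,-22.5000)
o1: d²=29 ≤ ρ²=63; F_rep = 20·(-5,2)/29² = (-0.1189,0.0476)
o2: d²=116 > ρ²=63 → inactive
F = F_att + ΣF_rep = (-6.1189,-22.4524)
Δp = p'−p = (-1.5297,-5.6131); α = Δx/Fx = (-2573/1682) / (-5146/841) = 1/4
check: Δy/Fy = (-37765/6728) / (-37765/1682) = 1/4 ✓

α = 1/4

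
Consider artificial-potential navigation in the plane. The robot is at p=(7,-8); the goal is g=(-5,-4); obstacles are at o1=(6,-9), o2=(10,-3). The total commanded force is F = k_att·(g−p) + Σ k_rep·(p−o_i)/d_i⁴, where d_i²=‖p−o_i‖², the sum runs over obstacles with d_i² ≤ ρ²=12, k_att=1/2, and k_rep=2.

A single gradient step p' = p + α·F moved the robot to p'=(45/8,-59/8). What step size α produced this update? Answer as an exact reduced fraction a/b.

α = 1/4

F_att = 1/2·(g−p) = 1/2·(-12,4) = (-6.0000,2.0000)
o1: d²=2 ≤ ρ²=12; F_rep = 2·(1,1)/2² = (0.5000,0.5000)
o2: d²=34 > ρ²=12 → inactive
F = F_att + ΣF_rep = (-5.5000,2.5000)
Δp = p'−p = (-1.3750,0.6250); α = Δx/Fx = (-11/8) / (-11/2) = 1/4
check: Δy/Fy = (5/8) / (5/2) = 1/4 ✓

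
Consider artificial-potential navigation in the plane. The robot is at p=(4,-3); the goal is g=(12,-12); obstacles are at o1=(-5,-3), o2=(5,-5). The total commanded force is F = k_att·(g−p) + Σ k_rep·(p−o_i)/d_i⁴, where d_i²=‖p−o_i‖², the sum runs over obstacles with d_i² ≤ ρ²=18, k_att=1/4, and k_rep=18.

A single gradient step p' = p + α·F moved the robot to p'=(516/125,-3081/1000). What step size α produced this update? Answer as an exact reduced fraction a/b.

F_att = 1/4·(g−p) = 1/4·(8,-9) = (2.0000,-2.2500)
o1: d²=81 > ρ²=18 → inactive
o2: d²=5 ≤ ρ²=18; F_rep = 18·(-1,2)/5² = (-0.7200,1.4400)
F = F_att + ΣF_rep = (1.2800,-0.8100)
Δp = p'−p = (0.1280,-0.0810); α = Δx/Fx = (16/125) / (32/25) = 1/10
check: Δy/Fy = (-81/1000) / (-81/100) = 1/10 ✓

α = 1/10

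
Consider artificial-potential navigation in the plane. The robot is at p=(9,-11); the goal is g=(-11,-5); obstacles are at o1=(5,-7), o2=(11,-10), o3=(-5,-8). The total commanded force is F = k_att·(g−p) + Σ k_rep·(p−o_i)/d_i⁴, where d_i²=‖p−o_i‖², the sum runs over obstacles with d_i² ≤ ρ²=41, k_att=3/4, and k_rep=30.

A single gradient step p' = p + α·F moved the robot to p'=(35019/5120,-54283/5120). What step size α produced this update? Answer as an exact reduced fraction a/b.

F_att = 3/4·(g−p) = 3/4·(-20,6) = (-15.0000,4.5000)
o1: d²=32 ≤ ρ²=41; F_rep = 30·(4,-4)/32² = (0.1172,-0.1172)
o2: d²=5 ≤ ρ²=41; F_rep = 30·(-2,-1)/5² = (-2.4000,-1.2000)
o3: d²=205 > ρ²=41 → inactive
F = F_att + ΣF_rep = (-17.2828,3.1828)
Δp = p'−p = (-2.1604,0.3979); α = Δx/Fx = (-11061/5120) / (-11061/640) = 1/8
check: Δy/Fy = (2037/5120) / (2037/640) = 1/8 ✓

α = 1/8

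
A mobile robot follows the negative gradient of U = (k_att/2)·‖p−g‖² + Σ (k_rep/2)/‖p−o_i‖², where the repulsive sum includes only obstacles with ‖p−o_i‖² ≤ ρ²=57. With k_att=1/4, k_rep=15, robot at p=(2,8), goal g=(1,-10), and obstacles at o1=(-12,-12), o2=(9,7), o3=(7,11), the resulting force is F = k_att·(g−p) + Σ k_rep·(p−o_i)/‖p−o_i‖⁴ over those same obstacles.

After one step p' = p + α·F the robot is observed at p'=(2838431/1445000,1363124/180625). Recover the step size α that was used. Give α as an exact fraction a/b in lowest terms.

α = 1/10

F_att = 1/4·(g−p) = 1/4·(-1,-18) = (-0.2500,-4.5000)
o1: d²=596 > ρ²=57 → inactive
o2: d²=50 ≤ ρ²=57; F_rep = 15·(-7,1)/50² = (-0.0420,0.0060)
o3: d²=34 ≤ ρ²=57; F_rep = 15·(-5,-3)/34² = (-0.0649,-0.0389)
F = F_att + ΣF_rep = (-0.3569,-4.5329)
Δp = p'−p = (-0.0357,-0.4533); α = Δx/Fx = (-51569/1445000) / (-51569/144500) = 1/10
check: Δy/Fy = (-81876/180625) / (-163752/36125) = 1/10 ✓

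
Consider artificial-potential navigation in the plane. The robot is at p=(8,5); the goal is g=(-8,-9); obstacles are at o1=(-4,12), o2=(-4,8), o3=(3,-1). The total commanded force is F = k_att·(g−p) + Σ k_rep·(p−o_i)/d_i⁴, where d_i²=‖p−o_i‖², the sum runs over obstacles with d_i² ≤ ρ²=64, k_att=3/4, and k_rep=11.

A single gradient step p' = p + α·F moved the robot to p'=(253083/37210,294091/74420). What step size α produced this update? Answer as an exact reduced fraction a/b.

F_att = 3/4·(g−p) = 3/4·(-16,-14) = (-12.0000,-10.5000)
o1: d²=193 > ρ²=64 → inactive
o2: d²=153 > ρ²=64 → inactive
o3: d²=61 ≤ ρ²=64; F_rep = 11·(5,6)/61² = (0.0148,0.0177)
F = F_att + ΣF_rep = (-11.9852,-10.4823)
Δp = p'−p = (-1.1985,-1.0482); α = Δx/Fx = (-44597/37210) / (-44597/3721) = 1/10
check: Δy/Fy = (-78009/74420) / (-78009/7442) = 1/10 ✓

α = 1/10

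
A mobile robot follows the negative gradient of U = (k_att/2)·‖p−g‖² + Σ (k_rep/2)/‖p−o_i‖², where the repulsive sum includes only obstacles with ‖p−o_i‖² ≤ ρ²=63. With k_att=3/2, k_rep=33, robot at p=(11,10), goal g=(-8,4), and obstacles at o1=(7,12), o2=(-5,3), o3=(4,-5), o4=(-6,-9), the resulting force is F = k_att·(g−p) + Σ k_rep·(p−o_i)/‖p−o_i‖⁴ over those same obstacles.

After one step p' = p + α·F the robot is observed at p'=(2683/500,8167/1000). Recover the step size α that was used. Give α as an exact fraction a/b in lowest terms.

α = 1/5

F_att = 3/2·(g−p) = 3/2·(-19,-6) = (-28.5000,-9.0000)
o1: d²=20 ≤ ρ²=63; F_rep = 33·(4,-2)/20² = (0.3300,-0.1650)
o2: d²=305 > ρ²=63 → inactive
o3: d²=274 > ρ²=63 → inactive
o4: d²=650 > ρ²=63 → inactive
F = F_att + ΣF_rep = (-28.1700,-9.1650)
Δp = p'−p = (-5.6340,-1.8330); α = Δx/Fx = (-2817/500) / (-2817/100) = 1/5
check: Δy/Fy = (-1833/1000) / (-1833/200) = 1/5 ✓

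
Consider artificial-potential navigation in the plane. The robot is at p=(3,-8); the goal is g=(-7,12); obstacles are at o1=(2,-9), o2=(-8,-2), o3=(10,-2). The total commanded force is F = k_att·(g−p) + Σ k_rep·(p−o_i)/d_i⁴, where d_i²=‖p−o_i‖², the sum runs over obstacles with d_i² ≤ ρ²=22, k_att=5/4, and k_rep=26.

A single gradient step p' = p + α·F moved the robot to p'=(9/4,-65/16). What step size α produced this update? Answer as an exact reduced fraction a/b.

F_att = 5/4·(g−p) = 5/4·(-10,20) = (-12.5000,25.0000)
o1: d²=2 ≤ ρ²=22; F_rep = 26·(1,1)/2² = (6.5000,6.5000)
o2: d²=157 > ρ²=22 → inactive
o3: d²=85 > ρ²=22 → inactive
F = F_att + ΣF_rep = (-6.0000,31.5000)
Δp = p'−p = (-0.7500,3.9375); α = Δx/Fx = (-3/4) / (-6) = 1/8
check: Δy/Fy = (63/16) / (63/2) = 1/8 ✓

α = 1/8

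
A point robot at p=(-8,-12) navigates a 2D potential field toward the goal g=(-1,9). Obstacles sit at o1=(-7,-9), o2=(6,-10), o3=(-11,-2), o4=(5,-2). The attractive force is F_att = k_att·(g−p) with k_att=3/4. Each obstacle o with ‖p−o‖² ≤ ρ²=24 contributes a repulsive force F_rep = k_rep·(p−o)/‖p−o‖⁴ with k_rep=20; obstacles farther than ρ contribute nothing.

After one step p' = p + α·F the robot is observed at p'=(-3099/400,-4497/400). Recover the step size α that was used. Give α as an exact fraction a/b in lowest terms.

F_att = 3/4·(g−p) = 3/4·(7,21) = (5.2500,15.7500)
o1: d²=10 ≤ ρ²=24; F_rep = 20·(-1,-3)/10² = (-0.2000,-0.6000)
o2: d²=200 > ρ²=24 → inactive
o3: d²=109 > ρ²=24 → inactive
o4: d²=269 > ρ²=24 → inactive
F = F_att + ΣF_rep = (5.0500,15.1500)
Δp = p'−p = (0.2525,0.7575); α = Δx/Fx = (101/400) / (101/20) = 1/20
check: Δy/Fy = (303/400) / (303/20) = 1/20 ✓

α = 1/20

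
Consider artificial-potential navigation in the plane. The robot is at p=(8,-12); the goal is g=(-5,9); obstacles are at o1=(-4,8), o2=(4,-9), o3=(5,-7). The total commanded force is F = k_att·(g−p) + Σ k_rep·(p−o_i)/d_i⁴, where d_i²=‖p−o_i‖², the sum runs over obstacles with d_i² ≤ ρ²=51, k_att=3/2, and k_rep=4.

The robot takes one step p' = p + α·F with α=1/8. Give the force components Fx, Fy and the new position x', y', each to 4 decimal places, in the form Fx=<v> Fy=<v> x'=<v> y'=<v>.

F_att = 3/2·(g−p) = 3/2·(-13,21) = (-19.5000,31.5000)
o1: d²=544 > ρ²=51 → inactive
o2: d²=25 ≤ ρ²=51; F_rep = 4·(4,-3)/25² = (0.0256,-0.0192)
o3: d²=34 ≤ ρ²=51; F_rep = 4·(3,-5)/34² = (0.0104,-0.0173)
F = F_att + ΣF_rep = (-19.4640,31.4635)
p' = p + 1/8·F = (5.5670,-8.0671)

Fx=-19.4640 Fy=31.4635 x'=5.5670 y'=-8.0671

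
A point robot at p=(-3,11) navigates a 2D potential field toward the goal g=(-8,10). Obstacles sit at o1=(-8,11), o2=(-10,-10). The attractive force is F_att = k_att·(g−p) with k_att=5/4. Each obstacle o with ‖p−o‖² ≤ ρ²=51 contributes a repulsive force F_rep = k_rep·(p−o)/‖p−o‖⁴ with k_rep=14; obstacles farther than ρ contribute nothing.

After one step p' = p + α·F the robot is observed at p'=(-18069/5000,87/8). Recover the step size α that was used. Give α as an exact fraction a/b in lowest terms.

F_att = 5/4·(g−p) = 5/4·(-5,-1) = (-6.2500,-1.2500)
o1: d²=25 ≤ ρ²=51; F_rep = 14·(5,0)/25² = (0.1120,0.0000)
o2: d²=490 > ρ²=51 → inactive
F = F_att + ΣF_rep = (-6.1380,-1.2500)
Δp = p'−p = (-0.6138,-0.1250); α = Δx/Fx = (-3069/5000) / (-3069/500) = 1/10
check: Δy/Fy = (-1/8) / (-5/4) = 1/10 ✓

α = 1/10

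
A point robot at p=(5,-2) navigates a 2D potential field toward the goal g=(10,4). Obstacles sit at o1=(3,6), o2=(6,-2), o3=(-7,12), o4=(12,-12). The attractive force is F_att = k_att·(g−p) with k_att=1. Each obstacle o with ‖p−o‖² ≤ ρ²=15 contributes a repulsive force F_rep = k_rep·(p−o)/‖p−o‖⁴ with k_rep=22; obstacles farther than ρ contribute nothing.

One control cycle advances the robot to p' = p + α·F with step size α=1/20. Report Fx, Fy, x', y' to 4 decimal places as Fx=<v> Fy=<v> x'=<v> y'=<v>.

F_att = 1·(g−p) = 1·(5,6) = (5.0000,6.0000)
o1: d²=68 > ρ²=15 → inactive
o2: d²=1 ≤ ρ²=15; F_rep = 22·(-1,0)/1² = (-22.0000,0.0000)
o3: d²=340 > ρ²=15 → inactive
o4: d²=149 > ρ²=15 → inactive
F = F_att + ΣF_rep = (-17.0000,6.0000)
p' = p + 1/20·F = (4.1500,-1.7000)

Fx=-17.0000 Fy=6.0000 x'=4.1500 y'=-1.7000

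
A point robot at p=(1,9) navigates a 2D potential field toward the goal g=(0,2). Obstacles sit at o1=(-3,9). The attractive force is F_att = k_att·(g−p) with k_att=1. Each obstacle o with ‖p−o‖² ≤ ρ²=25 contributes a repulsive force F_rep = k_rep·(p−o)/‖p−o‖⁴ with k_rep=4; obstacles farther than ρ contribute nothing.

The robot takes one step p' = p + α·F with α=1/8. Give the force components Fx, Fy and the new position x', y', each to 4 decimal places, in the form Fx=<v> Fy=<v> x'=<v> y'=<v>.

F_att = 1·(g−p) = 1·(-1,-7) = (-1.0000,-7.0000)
o1: d²=16 ≤ ρ²=25; F_rep = 4·(4,0)/16² = (0.0625,0.0000)
F = F_att + ΣF_rep = (-0.9375,-7.0000)
p' = p + 1/8·F = (0.8828,8.1250)

Fx=-0.9375 Fy=-7.0000 x'=0.8828 y'=8.1250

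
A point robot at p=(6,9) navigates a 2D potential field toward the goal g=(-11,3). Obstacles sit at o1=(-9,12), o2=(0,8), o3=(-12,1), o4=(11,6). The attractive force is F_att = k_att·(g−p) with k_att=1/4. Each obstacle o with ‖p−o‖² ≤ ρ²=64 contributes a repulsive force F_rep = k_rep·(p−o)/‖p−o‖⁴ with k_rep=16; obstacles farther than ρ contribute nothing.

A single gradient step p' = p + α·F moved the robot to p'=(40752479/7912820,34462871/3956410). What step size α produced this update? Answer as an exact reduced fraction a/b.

F_att = 1/4·(g−p) = 1/4·(-17,-6) = (-4.2500,-1.5000)
o1: d²=234 > ρ²=64 → inactive
o2: d²=37 ≤ ρ²=64; F_rep = 16·(6,1)/37² = (0.0701,0.0117)
o3: d²=388 > ρ²=64 → inactive
o4: d²=34 ≤ ρ²=64; F_rep = 16·(-5,3)/34² = (-0.0692,0.0415)
F = F_att + ΣF_rep = (-4.2491,-1.4468)
Δp = p'−p = (-0.8498,-0.2894); α = Δx/Fx = (-6724441/7912820) / (-6724441/1582564) = 1/5
check: Δy/Fy = (-1144819/3956410) / (-1144819/791282) = 1/5 ✓

α = 1/5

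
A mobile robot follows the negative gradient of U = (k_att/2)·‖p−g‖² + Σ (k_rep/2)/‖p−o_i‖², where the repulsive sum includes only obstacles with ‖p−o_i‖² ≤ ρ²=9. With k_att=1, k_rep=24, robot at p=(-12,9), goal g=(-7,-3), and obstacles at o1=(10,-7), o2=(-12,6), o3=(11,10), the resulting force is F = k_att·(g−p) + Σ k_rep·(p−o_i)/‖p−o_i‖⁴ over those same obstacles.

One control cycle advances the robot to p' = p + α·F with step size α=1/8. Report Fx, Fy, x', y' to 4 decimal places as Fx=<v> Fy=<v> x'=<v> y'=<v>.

F_att = 1·(g−p) = 1·(5,-12) = (5.0000,-12.0000)
o1: d²=740 > ρ²=9 → inactive
o2: d²=9 ≤ ρ²=9; F_rep = 24·(0,3)/9² = (0.0000,0.8889)
o3: d²=530 > ρ²=9 → inactive
F = F_att + ΣF_rep = (5.0000,-11.1111)
p' = p + 1/8·F = (-11.3750,7.6111)

Fx=5.0000 Fy=-11.1111 x'=-11.3750 y'=7.6111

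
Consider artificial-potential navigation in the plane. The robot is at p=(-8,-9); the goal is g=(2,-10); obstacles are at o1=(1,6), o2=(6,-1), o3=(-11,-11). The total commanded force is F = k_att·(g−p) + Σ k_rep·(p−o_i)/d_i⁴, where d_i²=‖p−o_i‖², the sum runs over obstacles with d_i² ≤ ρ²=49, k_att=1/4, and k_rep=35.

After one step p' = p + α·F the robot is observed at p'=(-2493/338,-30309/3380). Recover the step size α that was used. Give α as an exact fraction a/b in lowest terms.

α = 1/5

F_att = 1/4·(g−p) = 1/4·(10,-1) = (2.5000,-0.2500)
o1: d²=306 > ρ²=49 → inactive
o2: d²=260 > ρ²=49 → inactive
o3: d²=13 ≤ ρ²=49; F_rep = 35·(3,2)/13² = (0.6213,0.4142)
F = F_att + ΣF_rep = (3.1213,0.1642)
Δp = p'−p = (0.6243,0.0328); α = Δx/Fx = (211/338) / (1055/338) = 1/5
check: Δy/Fy = (111/3380) / (111/676) = 1/5 ✓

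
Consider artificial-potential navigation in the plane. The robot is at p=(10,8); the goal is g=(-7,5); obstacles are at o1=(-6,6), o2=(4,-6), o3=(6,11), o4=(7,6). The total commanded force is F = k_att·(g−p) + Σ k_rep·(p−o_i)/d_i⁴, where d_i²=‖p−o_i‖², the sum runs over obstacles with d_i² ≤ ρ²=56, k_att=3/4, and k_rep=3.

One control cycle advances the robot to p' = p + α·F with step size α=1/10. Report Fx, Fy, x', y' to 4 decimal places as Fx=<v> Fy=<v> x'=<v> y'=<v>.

F_att = 3/4·(g−p) = 3/4·(-17,-3) = (-12.7500,-2.2500)
o1: d²=260 > ρ²=56 → inactive
o2: d²=232 > ρ²=56 → inactive
o3: d²=25 ≤ ρ²=56; F_rep = 3·(4,-3)/25² = (0.0192,-0.0144)
o4: d²=13 ≤ ρ²=56; F_rep = 3·(3,2)/13² = (0.0533,0.0355)
F = F_att + ΣF_rep = (-12.6775,-2.2289)
p' = p + 1/10·F = (8.7322,7.7771)

Fx=-12.6775 Fy=-2.2289 x'=8.7322 y'=7.7771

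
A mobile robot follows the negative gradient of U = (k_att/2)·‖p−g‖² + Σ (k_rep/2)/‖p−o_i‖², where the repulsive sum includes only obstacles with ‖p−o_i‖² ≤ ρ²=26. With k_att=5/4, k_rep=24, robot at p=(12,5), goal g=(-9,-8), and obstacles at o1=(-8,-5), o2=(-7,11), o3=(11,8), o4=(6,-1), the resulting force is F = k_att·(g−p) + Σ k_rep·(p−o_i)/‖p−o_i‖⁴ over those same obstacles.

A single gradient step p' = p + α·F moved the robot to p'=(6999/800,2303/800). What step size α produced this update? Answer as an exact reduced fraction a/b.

α = 1/8

F_att = 5/4·(g−p) = 5/4·(-21,-13) = (-26.2500,-16.2500)
o1: d²=500 > ρ²=26 → inactive
o2: d²=397 > ρ²=26 → inactive
o3: d²=10 ≤ ρ²=26; F_rep = 24·(1,-3)/10² = (0.2400,-0.7200)
o4: d²=72 > ρ²=26 → inactive
F = F_att + ΣF_rep = (-26.0100,-16.9700)
Δp = p'−p = (-3.2513,-2.1212); α = Δx/Fx = (-2601/800) / (-2601/100) = 1/8
check: Δy/Fy = (-1697/800) / (-1697/100) = 1/8 ✓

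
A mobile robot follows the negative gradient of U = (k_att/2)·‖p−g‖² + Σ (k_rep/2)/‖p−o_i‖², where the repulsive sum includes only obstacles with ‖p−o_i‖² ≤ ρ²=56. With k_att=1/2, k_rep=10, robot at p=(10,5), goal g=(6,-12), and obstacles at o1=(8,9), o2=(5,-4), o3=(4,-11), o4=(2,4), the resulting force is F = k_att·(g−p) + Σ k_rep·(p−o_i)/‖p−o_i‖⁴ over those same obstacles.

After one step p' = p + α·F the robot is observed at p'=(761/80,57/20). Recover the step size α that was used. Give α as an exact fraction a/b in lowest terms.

F_att = 1/2·(g−p) = 1/2·(-4,-17) = (-2.0000,-8.5000)
o1: d²=20 ≤ ρ²=56; F_rep = 10·(2,-4)/20² = (0.0500,-0.1000)
o2: d²=106 > ρ²=56 → inactive
o3: d²=292 > ρ²=56 → inactive
o4: d²=65 > ρ²=56 → inactive
F = F_att + ΣF_rep = (-1.9500,-8.6000)
Δp = p'−p = (-0.4875,-2.1500); α = Δx/Fx = (-39/80) / (-39/20) = 1/4
check: Δy/Fy = (-43/20) / (-43/5) = 1/4 ✓

α = 1/4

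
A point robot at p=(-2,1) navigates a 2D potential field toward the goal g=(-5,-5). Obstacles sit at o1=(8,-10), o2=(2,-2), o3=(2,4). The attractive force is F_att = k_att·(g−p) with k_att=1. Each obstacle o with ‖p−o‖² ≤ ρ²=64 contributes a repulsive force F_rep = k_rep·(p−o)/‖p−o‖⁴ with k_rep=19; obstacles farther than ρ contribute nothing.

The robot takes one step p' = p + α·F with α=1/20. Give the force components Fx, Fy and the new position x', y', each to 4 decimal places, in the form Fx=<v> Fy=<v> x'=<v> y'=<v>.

F_att = 1·(g−p) = 1·(-3,-6) = (-3.0000,-6.0000)
o1: d²=221 > ρ²=64 → inactive
o2: d²=25 ≤ ρ²=64; F_rep = 19·(-4,3)/25² = (-0.1216,0.0912)
o3: d²=25 ≤ ρ²=64; F_rep = 19·(-4,-3)/25² = (-0.1216,-0.0912)
F = F_att + ΣF_rep = (-3.2432,-6.0000)
p' = p + 1/20·F = (-2.1622,0.7000)

Fx=-3.2432 Fy=-6.0000 x'=-2.1622 y'=0.7000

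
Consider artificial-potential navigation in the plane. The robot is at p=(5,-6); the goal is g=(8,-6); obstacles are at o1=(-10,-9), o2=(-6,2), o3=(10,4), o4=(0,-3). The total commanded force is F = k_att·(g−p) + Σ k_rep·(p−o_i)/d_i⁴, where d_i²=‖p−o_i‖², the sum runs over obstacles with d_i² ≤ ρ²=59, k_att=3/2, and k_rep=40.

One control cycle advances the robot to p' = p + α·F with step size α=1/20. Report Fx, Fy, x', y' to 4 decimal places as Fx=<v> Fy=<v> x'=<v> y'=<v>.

F_att = 3/2·(g−p) = 3/2·(3,0) = (4.5000,0.0000)
o1: d²=234 > ρ²=59 → inactive
o2: d²=185 > ρ²=59 → inactive
o3: d²=125 > ρ²=59 → inactive
o4: d²=34 ≤ ρ²=59; F_rep = 40·(5,-3)/34² = (0.1730,-0.1038)
F = F_att + ΣF_rep = (4.6730,-0.1038)
p' = p + 1/20·F = (5.2337,-6.0052)

Fx=4.6730 Fy=-0.1038 x'=5.2337 y'=-6.0052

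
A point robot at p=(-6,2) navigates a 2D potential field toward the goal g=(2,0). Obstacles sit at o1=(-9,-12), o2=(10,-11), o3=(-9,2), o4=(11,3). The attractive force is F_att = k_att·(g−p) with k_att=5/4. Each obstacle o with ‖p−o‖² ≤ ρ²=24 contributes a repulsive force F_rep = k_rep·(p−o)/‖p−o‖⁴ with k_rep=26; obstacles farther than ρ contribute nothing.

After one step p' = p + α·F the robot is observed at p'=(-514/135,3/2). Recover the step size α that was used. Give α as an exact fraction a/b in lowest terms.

F_att = 5/4·(g−p) = 5/4·(8,-2) = (10.0000,-2.5000)
o1: d²=205 > ρ²=24 → inactive
o2: d²=425 > ρ²=24 → inactive
o3: d²=9 ≤ ρ²=24; F_rep = 26·(3,0)/9² = (0.9630,0.0000)
o4: d²=290 > ρ²=24 → inactive
F = F_att + ΣF_rep = (10.9630,-2.5000)
Δp = p'−p = (2.1926,-0.5000); α = Δx/Fx = (296/135) / (296/27) = 1/5
check: Δy/Fy = (-1/2) / (-5/2) = 1/5 ✓

α = 1/5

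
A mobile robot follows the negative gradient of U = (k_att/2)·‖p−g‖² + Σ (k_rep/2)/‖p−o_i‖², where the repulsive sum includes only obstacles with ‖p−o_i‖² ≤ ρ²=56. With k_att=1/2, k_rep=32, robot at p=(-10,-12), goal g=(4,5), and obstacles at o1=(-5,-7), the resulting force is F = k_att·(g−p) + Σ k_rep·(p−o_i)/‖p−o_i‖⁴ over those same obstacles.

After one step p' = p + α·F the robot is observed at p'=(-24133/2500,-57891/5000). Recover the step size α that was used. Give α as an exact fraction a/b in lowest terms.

F_att = 1/2·(g−p) = 1/2·(14,17) = (7.0000,8.5000)
o1: d²=50 ≤ ρ²=56; F_rep = 32·(-5,-5)/50² = (-0.0640,-0.0640)
F = F_att + ΣF_rep = (6.9360,8.4360)
Δp = p'−p = (0.3468,0.4218); α = Δx/Fx = (867/2500) / (867/125) = 1/20
check: Δy/Fy = (2109/5000) / (2109/250) = 1/20 ✓

α = 1/20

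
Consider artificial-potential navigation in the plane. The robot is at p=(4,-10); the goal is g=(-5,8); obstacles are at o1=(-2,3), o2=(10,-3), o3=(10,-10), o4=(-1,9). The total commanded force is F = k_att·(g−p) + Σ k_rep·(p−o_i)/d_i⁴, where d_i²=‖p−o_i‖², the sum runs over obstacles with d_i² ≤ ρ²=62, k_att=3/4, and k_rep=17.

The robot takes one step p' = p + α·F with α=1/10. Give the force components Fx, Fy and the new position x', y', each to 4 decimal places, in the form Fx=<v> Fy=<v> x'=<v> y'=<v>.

Fx=-6.8287 Fy=13.5000 x'=3.3171 y'=-8.6500

F_att = 3/4·(g−p) = 3/4·(-9,18) = (-6.7500,13.5000)
o1: d²=205 > ρ²=62 → inactive
o2: d²=85 > ρ²=62 → inactive
o3: d²=36 ≤ ρ²=62; F_rep = 17·(-6,0)/36² = (-0.0787,0.0000)
o4: d²=386 > ρ²=62 → inactive
F = F_att + ΣF_rep = (-6.8287,13.5000)
p' = p + 1/10·F = (3.3171,-8.6500)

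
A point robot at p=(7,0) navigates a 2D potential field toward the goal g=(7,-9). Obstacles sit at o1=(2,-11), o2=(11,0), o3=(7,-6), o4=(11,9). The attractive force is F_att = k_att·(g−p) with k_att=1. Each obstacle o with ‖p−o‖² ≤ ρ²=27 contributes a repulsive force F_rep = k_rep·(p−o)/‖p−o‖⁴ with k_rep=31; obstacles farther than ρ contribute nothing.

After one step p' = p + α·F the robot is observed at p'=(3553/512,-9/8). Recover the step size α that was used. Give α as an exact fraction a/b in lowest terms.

F_att = 1·(g−p) = 1·(0,-9) = (0.0000,-9.0000)
o1: d²=146 > ρ²=27 → inactive
o2: d²=16 ≤ ρ²=27; F_rep = 31·(-4,0)/16² = (-0.4844,0.0000)
o3: d²=36 > ρ²=27 → inactive
o4: d²=97 > ρ²=27 → inactive
F = F_att + ΣF_rep = (-0.4844,-9.0000)
Δp = p'−p = (-0.0605,-1.1250); α = Δx/Fx = (-31/512) / (-31/64) = 1/8
check: Δy/Fy = (-9/8) / (-9) = 1/8 ✓

α = 1/8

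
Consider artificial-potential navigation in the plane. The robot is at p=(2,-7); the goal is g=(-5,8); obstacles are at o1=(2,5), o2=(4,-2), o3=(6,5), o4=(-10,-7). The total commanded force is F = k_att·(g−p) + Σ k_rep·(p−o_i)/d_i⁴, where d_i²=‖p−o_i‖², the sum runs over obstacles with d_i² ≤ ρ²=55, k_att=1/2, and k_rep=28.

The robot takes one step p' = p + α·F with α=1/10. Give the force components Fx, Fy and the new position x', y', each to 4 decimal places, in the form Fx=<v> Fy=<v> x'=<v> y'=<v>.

F_att = 1/2·(g−p) = 1/2·(-7,15) = (-3.5000,7.5000)
o1: d²=144 > ρ²=55 → inactive
o2: d²=29 ≤ ρ²=55; F_rep = 28·(-2,-5)/29² = (-0.0666,-0.1665)
o3: d²=160 > ρ²=55 → inactive
o4: d²=144 > ρ²=55 → inactive
F = F_att + ΣF_rep = (-3.5666,7.3335)
p' = p + 1/10·F = (1.6433,-6.2666)

Fx=-3.5666 Fy=7.3335 x'=1.6433 y'=-6.2666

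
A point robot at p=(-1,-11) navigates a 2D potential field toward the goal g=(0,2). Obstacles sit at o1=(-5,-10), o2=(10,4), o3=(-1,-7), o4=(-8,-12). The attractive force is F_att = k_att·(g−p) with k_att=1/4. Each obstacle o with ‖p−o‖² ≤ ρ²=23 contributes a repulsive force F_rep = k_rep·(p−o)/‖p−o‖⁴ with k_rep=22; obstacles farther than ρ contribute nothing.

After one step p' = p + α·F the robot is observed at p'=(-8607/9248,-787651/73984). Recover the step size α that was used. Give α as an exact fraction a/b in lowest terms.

α = 1/8

F_att = 1/4·(g−p) = 1/4·(1,13) = (0.2500,3.2500)
o1: d²=17 ≤ ρ²=23; F_rep = 22·(4,-1)/17² = (0.3045,-0.0761)
o2: d²=346 > ρ²=23 → inactive
o3: d²=16 ≤ ρ²=23; F_rep = 22·(0,-4)/16² = (0.0000,-0.3438)
o4: d²=50 > ρ²=23 → inactive
F = F_att + ΣF_rep = (0.5545,2.8301)
Δp = p'−p = (0.0693,0.3538); α = Δx/Fx = (641/9248) / (641/1156) = 1/8
check: Δy/Fy = (26173/73984) / (26173/9248) = 1/8 ✓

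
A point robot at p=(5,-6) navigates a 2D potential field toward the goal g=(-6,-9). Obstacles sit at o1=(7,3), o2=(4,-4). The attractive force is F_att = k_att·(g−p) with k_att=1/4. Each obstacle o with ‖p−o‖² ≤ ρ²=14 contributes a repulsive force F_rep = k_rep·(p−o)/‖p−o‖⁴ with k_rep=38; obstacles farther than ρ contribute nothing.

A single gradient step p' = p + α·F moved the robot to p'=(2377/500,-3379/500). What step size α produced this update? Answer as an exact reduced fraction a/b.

F_att = 1/4·(g−p) = 1/4·(-11,-3) = (-2.7500,-0.7500)
o1: d²=85 > ρ²=14 → inactive
o2: d²=5 ≤ ρ²=14; F_rep = 38·(1,-2)/5² = (1.5200,-3.0400)
F = F_att + ΣF_rep = (-1.2300,-3.7900)
Δp = p'−p = (-0.2460,-0.7580); α = Δx/Fx = (-123/500) / (-123/100) = 1/5
check: Δy/Fy = (-379/500) / (-379/100) = 1/5 ✓

α = 1/5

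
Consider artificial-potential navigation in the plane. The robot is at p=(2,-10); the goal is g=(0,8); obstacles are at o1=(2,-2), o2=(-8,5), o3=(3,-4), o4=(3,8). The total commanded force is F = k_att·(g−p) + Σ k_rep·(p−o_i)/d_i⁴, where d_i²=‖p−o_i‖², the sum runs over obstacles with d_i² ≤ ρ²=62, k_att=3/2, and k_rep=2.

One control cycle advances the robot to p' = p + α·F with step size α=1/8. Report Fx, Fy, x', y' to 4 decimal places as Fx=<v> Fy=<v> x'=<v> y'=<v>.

F_att = 3/2·(g−p) = 3/2·(-2,18) = (-3.0000,27.0000)
o1: d²=64 > ρ²=62 → inactive
o2: d²=325 > ρ²=62 → inactive
o3: d²=37 ≤ ρ²=62; F_rep = 2·(-1,-6)/37² = (-0.0015,-0.0088)
o4: d²=325 > ρ²=62 → inactive
F = F_att + ΣF_rep = (-3.0015,26.9912)
p' = p + 1/8·F = (1.6248,-6.6261)

Fx=-3.0015 Fy=26.9912 x'=1.6248 y'=-6.6261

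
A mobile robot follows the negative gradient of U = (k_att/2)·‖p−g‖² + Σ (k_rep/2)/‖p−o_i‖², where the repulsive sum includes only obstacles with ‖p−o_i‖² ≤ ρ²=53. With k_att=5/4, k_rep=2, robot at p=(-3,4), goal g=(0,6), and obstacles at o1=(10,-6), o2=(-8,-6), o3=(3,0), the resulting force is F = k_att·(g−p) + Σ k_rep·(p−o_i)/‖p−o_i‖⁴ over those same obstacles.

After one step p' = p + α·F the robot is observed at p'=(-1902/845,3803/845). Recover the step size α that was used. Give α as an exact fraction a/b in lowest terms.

F_att = 5/4·(g−p) = 5/4·(3,2) = (3.7500,2.5000)
o1: d²=269 > ρ²=53 → inactive
o2: d²=125 > ρ²=53 → inactive
o3: d²=52 ≤ ρ²=53; F_rep = 2·(-6,4)/52² = (-0.0044,0.0030)
F = F_att + ΣF_rep = (3.7456,2.5030)
Δp = p'−p = (0.7491,0.5006); α = Δx/Fx = (633/845) / (633/169) = 1/5
check: Δy/Fy = (423/845) / (423/169) = 1/5 ✓

α = 1/5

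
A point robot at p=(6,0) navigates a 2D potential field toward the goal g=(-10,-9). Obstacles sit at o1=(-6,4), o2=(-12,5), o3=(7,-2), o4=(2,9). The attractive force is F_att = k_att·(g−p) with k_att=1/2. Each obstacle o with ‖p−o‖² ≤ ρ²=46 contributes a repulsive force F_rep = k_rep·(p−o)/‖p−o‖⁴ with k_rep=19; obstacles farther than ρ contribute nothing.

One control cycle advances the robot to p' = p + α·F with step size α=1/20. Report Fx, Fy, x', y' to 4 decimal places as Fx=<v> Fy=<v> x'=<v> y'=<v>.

F_att = 1/2·(g−p) = 1/2·(-16,-9) = (-8.0000,-4.5000)
o1: d²=160 > ρ²=46 → inactive
o2: d²=349 > ρ²=46 → inactive
o3: d²=5 ≤ ρ²=46; F_rep = 19·(-1,2)/5² = (-0.7600,1.5200)
o4: d²=97 > ρ²=46 → inactive
F = F_att + ΣF_rep = (-8.7600,-2.9800)
p' = p + 1/20·F = (5.5620,-0.1490)

Fx=-8.7600 Fy=-2.9800 x'=5.5620 y'=-0.1490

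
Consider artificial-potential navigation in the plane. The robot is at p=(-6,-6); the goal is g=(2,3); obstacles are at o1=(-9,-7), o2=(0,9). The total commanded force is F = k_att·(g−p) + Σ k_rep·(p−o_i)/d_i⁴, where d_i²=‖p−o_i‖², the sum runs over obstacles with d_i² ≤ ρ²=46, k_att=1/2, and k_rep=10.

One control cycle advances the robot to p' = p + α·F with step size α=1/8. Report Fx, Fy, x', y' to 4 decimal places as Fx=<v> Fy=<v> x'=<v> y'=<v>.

Fx=4.3000 Fy=4.6000 x'=-5.4625 y'=-5.4250

F_att = 1/2·(g−p) = 1/2·(8,9) = (4.0000,4.5000)
o1: d²=10 ≤ ρ²=46; F_rep = 10·(3,1)/10² = (0.3000,0.1000)
o2: d²=261 > ρ²=46 → inactive
F = F_att + ΣF_rep = (4.3000,4.6000)
p' = p + 1/8·F = (-5.4625,-5.4250)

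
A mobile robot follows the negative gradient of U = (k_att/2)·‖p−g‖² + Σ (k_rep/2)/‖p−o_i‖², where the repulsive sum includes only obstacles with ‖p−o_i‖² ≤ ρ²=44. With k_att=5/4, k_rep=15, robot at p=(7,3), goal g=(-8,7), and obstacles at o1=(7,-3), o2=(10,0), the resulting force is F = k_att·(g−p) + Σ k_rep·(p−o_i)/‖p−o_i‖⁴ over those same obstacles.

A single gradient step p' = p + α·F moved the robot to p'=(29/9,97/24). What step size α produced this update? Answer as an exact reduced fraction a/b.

F_att = 5/4·(g−p) = 5/4·(-15,4) = (-18.7500,5.0000)
o1: d²=36 ≤ ρ²=44; F_rep = 15·(0,6)/36² = (0.0000,0.0694)
o2: d²=18 ≤ ρ²=44; F_rep = 15·(-3,3)/18² = (-0.1389,0.1389)
F = F_att + ΣF_rep = (-18.8889,5.2083)
Δp = p'−p = (-3.7778,1.0417); α = Δx/Fx = (-34/9) / (-170/9) = 1/5
check: Δy/Fy = (25/24) / (125/24) = 1/5 ✓

α = 1/5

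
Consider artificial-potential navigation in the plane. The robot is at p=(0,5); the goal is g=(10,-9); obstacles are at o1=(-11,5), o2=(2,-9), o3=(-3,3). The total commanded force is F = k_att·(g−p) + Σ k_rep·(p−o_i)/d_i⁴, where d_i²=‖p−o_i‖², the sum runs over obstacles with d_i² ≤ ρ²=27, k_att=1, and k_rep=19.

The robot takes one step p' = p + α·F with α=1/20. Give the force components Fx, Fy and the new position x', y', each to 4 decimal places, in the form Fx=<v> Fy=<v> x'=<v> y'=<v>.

Fx=10.3373 Fy=-13.7751 x'=0.5169 y'=4.3112

F_att = 1·(g−p) = 1·(10,-14) = (10.0000,-14.0000)
o1: d²=121 > ρ²=27 → inactive
o2: d²=200 > ρ²=27 → inactive
o3: d²=13 ≤ ρ²=27; F_rep = 19·(3,2)/13² = (0.3373,0.2249)
F = F_att + ΣF_rep = (10.3373,-13.7751)
p' = p + 1/20·F = (0.5169,4.3112)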